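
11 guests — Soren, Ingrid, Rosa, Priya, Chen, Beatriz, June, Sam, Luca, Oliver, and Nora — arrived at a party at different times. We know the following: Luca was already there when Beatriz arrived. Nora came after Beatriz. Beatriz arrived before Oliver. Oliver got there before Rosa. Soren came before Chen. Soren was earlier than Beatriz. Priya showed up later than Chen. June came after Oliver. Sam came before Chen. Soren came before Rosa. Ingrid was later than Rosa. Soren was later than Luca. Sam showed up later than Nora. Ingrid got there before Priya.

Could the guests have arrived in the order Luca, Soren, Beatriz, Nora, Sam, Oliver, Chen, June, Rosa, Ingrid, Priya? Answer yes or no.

Check each stated constraint against the proposed order — e.g. Soren is ahead of Chen; Soren is ahead of Rosa. Every pair is in the required order; nothing is violated.

yes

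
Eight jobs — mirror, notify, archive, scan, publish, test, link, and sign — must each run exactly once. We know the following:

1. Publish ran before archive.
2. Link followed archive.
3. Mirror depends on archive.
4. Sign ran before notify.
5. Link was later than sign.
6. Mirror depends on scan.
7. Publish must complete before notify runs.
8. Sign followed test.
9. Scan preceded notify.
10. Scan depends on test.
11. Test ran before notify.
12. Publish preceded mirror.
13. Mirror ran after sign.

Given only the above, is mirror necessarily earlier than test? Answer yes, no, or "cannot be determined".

Tracing the constraints gives test → sign → mirror, so test must come before mirror.
That means mirror cannot be before test.

no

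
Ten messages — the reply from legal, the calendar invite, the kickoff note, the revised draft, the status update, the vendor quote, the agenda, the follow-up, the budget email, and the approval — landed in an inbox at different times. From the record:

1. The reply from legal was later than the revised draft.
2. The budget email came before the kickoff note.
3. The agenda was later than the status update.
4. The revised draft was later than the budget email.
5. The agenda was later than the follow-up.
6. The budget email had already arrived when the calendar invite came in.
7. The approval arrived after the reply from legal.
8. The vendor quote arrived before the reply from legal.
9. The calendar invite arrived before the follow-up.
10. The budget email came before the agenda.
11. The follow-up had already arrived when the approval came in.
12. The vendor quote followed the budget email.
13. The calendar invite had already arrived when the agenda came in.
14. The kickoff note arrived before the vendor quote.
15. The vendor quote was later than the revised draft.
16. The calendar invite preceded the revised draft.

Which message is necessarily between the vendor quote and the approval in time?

the reply from legal

Tracing the constraints gives the vendor quote → the reply from legal → the approval, so the reply from legal sits after the vendor quote and before the approval.
No other message is forced both after the vendor quote and before the approval.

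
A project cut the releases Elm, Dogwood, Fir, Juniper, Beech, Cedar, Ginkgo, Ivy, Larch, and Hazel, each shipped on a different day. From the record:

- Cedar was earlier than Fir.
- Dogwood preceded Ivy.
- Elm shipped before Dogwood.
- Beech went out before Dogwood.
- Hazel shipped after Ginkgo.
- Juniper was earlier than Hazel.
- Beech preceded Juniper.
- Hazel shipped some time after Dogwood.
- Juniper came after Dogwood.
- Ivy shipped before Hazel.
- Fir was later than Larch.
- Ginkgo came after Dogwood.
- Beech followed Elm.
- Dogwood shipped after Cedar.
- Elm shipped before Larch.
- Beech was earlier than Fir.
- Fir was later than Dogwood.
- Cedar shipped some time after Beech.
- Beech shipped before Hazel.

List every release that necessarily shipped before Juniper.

Directly stated before Juniper: Beech and Dogwood.
Cedar reaches Juniper via Cedar → Dogwood → Juniper.
Elm reaches Juniper via Elm → Beech → Juniper.

Beech, Cedar, Dogwood, Elm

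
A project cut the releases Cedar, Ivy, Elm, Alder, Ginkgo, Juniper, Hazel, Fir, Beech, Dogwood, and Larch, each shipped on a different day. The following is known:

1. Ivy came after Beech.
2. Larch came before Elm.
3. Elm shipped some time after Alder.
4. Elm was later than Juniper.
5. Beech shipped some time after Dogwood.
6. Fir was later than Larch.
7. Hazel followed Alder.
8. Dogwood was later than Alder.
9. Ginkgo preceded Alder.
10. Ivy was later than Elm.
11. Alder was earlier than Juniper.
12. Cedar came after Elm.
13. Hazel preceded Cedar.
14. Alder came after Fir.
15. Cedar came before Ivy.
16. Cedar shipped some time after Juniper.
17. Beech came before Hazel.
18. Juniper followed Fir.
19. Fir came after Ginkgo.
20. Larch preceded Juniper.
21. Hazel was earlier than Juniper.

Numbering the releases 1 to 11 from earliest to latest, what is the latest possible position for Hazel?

7

Hazel must come before Cedar, Elm, Ivy, and Juniper — 4 releases forced after it.
Everything else can be placed before Hazel in some valid order, so Hazel can sit as late as position 11 − 4 = 7.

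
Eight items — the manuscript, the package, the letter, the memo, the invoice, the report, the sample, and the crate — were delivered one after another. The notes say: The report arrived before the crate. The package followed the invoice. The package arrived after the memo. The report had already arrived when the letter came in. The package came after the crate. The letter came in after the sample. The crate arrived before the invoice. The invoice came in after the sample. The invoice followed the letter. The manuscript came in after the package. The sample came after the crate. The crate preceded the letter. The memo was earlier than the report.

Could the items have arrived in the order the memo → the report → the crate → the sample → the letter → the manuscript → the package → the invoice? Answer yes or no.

The constraints require the invoice before the package, but in the proposed sequence the package appears ahead of the invoice. That one violation is enough.

no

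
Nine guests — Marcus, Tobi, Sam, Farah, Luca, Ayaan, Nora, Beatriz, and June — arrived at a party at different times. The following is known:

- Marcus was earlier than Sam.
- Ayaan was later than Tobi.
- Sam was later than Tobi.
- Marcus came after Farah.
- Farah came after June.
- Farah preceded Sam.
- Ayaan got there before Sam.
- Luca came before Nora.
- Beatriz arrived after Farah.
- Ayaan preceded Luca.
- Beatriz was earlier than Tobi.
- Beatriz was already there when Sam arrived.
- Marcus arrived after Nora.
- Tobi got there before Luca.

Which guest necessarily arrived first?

June

June has a chain of constraints placing them before every other guest, so June must be first.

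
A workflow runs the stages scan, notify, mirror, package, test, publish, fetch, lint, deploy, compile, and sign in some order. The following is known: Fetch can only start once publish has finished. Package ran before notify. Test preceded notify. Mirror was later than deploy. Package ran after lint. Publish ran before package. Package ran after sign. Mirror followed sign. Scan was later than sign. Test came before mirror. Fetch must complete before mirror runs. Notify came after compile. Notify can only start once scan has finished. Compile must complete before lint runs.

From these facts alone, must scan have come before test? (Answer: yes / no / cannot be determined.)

cannot be determined

No chain of stated constraints runs from scan to test, and none runs from test to scan either.
So the relative order of scan and test is not fixed by the given facts.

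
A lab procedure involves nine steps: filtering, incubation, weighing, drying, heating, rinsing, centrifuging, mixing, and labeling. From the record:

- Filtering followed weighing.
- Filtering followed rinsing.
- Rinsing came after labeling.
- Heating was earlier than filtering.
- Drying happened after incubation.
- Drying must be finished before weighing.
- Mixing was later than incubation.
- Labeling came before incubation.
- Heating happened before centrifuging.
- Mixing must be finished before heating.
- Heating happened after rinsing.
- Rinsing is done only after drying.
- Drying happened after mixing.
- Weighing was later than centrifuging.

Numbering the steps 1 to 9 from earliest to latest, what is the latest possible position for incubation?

Incubation must come before centrifuging, drying, filtering, heating, mixing, rinsing, and weighing — 7 steps forced after it.
Everything else can be placed before incubation in some valid order, so incubation can sit as late as position 9 − 7 = 2.

2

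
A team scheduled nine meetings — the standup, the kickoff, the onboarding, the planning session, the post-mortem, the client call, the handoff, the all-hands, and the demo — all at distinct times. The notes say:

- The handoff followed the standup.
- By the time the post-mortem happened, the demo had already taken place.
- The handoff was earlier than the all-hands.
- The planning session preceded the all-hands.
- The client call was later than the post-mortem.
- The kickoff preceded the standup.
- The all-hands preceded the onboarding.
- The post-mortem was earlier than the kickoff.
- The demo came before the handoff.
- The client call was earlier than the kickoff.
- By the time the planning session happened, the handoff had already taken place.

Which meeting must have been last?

Every other meeting has a chain of constraints placing it before the onboarding, so the onboarding is last.

the onboarding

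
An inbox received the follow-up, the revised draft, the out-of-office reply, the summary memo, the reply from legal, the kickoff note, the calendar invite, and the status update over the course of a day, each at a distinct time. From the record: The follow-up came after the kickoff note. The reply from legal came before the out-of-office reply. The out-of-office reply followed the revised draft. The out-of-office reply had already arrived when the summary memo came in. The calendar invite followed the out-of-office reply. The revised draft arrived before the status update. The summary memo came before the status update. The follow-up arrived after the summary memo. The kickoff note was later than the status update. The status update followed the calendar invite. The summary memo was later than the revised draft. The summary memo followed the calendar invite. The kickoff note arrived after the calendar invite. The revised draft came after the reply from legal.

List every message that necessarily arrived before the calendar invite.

the out-of-office reply, the reply from legal, the revised draft

Directly stated before the calendar invite: the out-of-office reply.
The reply from legal reaches the calendar invite via the reply from legal → the out-of-office reply → the calendar invite.
The revised draft reaches the calendar invite via the revised draft → the out-of-office reply → the calendar invite.
No chain forces the kickoff note (or any of the others) ahead of the calendar invite.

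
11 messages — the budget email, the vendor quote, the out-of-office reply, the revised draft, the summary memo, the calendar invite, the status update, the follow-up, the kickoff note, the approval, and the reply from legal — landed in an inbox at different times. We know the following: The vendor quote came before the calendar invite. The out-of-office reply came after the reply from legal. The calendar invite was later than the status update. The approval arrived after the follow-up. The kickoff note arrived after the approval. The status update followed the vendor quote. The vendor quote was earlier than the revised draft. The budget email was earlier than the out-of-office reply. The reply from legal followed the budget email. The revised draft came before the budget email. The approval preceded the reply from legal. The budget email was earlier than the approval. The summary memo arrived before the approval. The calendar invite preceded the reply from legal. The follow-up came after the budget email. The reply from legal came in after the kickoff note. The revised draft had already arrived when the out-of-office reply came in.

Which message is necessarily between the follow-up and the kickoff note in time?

the approval

Tracing the constraints gives the follow-up → the approval → the kickoff note, so the approval sits after the follow-up and before the kickoff note.
No other message is forced both after the follow-up and before the kickoff note.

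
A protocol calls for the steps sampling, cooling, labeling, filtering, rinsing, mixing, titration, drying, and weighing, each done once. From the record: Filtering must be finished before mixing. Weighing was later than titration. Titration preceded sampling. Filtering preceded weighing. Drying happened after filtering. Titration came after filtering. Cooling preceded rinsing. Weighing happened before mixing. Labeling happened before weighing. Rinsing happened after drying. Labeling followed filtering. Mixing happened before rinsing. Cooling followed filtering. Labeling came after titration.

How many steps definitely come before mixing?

4

Directly stated before mixing: filtering and weighing.
Labeling reaches mixing via labeling → weighing → mixing.
Titration reaches mixing via titration → weighing → mixing.
No chain forces cooling (or any of the others) ahead of mixing.
That's filtering, labeling, titration, and weighing — 4 in all.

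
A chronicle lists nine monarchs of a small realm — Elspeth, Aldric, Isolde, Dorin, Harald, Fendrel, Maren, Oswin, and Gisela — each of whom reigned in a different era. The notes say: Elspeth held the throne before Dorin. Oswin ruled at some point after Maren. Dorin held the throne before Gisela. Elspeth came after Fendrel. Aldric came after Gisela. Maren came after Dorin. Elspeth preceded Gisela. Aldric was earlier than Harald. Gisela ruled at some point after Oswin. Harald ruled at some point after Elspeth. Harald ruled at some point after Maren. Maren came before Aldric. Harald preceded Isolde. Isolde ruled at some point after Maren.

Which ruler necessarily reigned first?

Fendrel has a chain of constraints placing them before every other ruler, so Fendrel must be first.

Fendrel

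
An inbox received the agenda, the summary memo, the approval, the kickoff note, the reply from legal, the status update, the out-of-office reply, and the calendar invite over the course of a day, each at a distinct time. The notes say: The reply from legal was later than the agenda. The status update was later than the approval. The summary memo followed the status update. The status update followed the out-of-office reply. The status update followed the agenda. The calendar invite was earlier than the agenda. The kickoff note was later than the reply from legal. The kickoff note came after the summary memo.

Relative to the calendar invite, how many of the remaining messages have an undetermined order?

Forced after the calendar invite: the agenda, the kickoff note, the reply from legal, the status update, and the summary memo.
That leaves the approval and the out-of-office reply with no forced order relative to the calendar invite — 2.

2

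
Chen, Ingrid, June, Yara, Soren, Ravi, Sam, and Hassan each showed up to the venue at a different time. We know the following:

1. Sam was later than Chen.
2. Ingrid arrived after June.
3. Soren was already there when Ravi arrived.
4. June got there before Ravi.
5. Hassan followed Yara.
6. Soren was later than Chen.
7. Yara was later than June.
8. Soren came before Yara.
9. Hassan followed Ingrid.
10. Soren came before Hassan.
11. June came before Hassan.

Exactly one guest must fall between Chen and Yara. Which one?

Tracing the constraints gives Chen → Soren → Yara, so Soren sits after Chen and before Yara.
No other guest is forced both after Chen and before Yara.

Soren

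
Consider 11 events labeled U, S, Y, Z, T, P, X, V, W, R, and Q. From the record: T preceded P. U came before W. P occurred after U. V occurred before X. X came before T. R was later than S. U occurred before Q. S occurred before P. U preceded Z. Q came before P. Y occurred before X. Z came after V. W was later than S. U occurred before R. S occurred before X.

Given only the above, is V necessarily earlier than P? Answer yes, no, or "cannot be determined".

yes

Chain the constraints: V → X → T → P. Each link is directly stated, so V comes before P.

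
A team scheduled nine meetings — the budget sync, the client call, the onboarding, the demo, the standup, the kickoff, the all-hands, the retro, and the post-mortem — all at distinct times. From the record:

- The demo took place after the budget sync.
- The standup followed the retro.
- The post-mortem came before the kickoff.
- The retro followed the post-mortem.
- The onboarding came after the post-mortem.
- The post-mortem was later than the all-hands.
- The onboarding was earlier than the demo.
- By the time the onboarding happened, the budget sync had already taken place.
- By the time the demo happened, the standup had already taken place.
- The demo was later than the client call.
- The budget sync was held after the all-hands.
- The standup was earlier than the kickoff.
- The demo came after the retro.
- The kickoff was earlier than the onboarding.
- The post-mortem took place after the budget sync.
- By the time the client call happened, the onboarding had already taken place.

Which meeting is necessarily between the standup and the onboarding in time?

the kickoff

Tracing the constraints gives the standup → the kickoff → the onboarding, so the kickoff sits after the standup and before the onboarding.
No other meeting is forced both after the standup and before the onboarding.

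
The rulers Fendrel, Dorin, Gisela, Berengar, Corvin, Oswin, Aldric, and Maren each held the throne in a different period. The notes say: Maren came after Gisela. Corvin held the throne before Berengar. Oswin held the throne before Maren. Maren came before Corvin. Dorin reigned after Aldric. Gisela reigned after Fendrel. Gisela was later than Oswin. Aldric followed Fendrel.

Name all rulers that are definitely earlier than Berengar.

Directly stated before Berengar: Corvin.
Fendrel reaches Berengar via Fendrel → Gisela → Maren → Corvin → Berengar.
Gisela reaches Berengar via Gisela → Maren → Corvin → Berengar.
Maren reaches Berengar via Maren → Corvin → Berengar.
Likewise Oswin reaches Berengar by chaining the stated constraints.
No chain forces Aldric (or any of the others) ahead of Berengar.

Corvin, Fendrel, Gisela, Maren, Oswin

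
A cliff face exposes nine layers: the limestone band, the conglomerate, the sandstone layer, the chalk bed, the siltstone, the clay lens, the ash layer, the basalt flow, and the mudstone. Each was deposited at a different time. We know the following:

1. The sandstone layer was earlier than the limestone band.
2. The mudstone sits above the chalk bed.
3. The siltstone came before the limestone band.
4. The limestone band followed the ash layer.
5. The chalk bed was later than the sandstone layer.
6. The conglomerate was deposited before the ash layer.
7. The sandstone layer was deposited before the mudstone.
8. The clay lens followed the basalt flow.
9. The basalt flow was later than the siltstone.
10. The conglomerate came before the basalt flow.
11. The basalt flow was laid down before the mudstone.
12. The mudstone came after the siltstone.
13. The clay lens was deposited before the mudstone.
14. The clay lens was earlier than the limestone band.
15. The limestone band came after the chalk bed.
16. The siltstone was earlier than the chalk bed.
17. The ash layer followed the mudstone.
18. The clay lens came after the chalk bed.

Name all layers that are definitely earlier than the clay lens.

the basalt flow, the chalk bed, the conglomerate, the sandstone layer, the siltstone

Directly stated before the clay lens: the basalt flow and the chalk bed.
The conglomerate reaches the clay lens via the conglomerate → the basalt flow → the clay lens.
The sandstone layer reaches the clay lens via the sandstone layer → the chalk bed → the clay lens.
The siltstone reaches the clay lens via the siltstone → the chalk bed → the clay lens.
No chain forces the limestone band (or any of the others) ahead of the clay lens.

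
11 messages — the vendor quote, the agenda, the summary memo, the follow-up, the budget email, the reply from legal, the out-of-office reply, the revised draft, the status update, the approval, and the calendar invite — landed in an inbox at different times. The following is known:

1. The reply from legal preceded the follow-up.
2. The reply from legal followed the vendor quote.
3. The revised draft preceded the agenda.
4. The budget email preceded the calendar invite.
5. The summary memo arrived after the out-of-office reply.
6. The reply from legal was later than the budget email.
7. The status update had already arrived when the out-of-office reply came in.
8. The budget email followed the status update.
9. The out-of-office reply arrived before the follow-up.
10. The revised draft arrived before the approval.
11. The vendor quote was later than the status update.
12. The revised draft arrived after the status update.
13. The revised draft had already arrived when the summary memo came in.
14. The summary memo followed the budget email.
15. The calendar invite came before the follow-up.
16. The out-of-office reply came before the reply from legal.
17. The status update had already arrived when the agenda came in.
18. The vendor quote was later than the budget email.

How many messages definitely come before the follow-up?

6

Directly stated before the follow-up: the calendar invite, the out-of-office reply, and the reply from legal.
The budget email reaches the follow-up via the budget email → the calendar invite → the follow-up.
The status update reaches the follow-up via the status update → the out-of-office reply → the follow-up.
The vendor quote reaches the follow-up via the vendor quote → the reply from legal → the follow-up.
No chain forces the revised draft (or any of the others) ahead of the follow-up.
That's the budget email, the calendar invite, the out-of-office reply, the reply from legal, the status update, and the vendor quote — 6 in all.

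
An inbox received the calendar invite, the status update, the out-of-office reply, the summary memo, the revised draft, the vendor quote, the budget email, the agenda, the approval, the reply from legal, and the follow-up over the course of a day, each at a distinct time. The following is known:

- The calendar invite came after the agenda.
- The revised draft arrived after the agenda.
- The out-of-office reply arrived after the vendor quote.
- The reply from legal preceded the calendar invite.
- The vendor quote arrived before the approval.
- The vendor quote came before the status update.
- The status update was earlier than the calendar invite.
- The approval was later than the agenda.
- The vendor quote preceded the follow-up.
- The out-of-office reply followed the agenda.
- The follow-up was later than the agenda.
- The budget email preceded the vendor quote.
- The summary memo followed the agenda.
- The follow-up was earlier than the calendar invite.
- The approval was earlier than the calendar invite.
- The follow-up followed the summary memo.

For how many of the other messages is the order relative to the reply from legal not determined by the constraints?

Forced after the reply from legal: the calendar invite.
That leaves the agenda, the approval, the budget email, the follow-up, the out-of-office reply, the revised draft, the status update, the summary memo, and the vendor quote with no forced order relative to the reply from legal — 9.

9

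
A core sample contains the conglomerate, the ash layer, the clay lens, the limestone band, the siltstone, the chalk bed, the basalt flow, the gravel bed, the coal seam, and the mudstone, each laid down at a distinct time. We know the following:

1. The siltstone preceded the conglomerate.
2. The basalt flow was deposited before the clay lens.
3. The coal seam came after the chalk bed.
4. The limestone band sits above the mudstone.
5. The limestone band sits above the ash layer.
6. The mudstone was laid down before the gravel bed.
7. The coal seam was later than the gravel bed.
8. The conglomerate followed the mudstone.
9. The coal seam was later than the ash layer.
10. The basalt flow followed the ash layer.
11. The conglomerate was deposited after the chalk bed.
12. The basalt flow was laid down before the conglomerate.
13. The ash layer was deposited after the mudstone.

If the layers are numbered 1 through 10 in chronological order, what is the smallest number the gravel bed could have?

2

The mudstone must come before the gravel bed — 1 forced predecessor.
Nothing else is forced ahead of the gravel bed, so its earliest slot is position 1 + 1 = 2.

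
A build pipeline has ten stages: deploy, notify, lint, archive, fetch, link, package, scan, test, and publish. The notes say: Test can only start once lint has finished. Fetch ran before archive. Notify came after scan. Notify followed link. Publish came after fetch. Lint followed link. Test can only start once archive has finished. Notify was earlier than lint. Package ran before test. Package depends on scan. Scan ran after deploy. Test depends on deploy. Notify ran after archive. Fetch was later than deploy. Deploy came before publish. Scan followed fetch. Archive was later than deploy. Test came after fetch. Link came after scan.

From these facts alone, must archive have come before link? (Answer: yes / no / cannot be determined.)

No chain of stated constraints runs from archive to link, and none runs from link to archive either.
So the relative order of archive and link is not fixed by the given facts.

cannot be determined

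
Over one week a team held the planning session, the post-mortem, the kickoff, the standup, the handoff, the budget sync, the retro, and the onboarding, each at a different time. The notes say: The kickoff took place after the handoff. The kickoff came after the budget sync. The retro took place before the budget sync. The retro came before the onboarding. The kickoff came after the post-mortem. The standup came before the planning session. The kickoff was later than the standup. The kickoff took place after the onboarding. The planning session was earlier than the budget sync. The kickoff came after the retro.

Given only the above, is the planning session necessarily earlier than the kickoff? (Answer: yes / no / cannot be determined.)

Chain the constraints: the planning session → the budget sync → the kickoff. Each link is directly stated, so the planning session comes before the kickoff.

yes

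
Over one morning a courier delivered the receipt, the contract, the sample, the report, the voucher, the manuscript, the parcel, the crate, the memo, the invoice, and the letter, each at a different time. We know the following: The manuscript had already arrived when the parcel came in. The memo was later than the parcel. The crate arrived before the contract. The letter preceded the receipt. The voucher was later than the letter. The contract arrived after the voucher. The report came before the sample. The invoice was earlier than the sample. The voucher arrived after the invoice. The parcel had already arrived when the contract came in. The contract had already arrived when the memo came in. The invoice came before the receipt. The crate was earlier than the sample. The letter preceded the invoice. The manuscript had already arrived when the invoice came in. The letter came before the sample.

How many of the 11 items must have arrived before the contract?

6

Directly stated before the contract: the crate, the parcel, and the voucher.
The invoice reaches the contract via the invoice → the voucher → the contract.
The letter reaches the contract via the letter → the voucher → the contract.
The manuscript reaches the contract via the manuscript → the parcel → the contract.
No chain forces the sample (or any of the others) ahead of the contract.
That's the crate, the invoice, the letter, the manuscript, the parcel, and the voucher — 6 in all.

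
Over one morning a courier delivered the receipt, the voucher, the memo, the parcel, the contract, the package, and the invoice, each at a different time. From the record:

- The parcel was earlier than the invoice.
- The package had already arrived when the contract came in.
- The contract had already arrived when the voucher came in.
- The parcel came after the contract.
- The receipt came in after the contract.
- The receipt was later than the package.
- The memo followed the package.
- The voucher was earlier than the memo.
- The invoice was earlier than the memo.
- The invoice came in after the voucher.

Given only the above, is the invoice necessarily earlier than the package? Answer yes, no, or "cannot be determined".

Tracing the constraints gives the package → the contract → the voucher → the invoice, so the package must come before the invoice.
That means the invoice cannot be before the package.

no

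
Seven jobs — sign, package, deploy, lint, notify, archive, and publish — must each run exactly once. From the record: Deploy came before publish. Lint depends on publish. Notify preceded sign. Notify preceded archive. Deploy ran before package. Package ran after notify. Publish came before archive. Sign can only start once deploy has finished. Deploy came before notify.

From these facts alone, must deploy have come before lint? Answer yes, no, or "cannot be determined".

Chain the constraints: deploy → publish → lint. Each link is directly stated, so deploy comes before lint.

yes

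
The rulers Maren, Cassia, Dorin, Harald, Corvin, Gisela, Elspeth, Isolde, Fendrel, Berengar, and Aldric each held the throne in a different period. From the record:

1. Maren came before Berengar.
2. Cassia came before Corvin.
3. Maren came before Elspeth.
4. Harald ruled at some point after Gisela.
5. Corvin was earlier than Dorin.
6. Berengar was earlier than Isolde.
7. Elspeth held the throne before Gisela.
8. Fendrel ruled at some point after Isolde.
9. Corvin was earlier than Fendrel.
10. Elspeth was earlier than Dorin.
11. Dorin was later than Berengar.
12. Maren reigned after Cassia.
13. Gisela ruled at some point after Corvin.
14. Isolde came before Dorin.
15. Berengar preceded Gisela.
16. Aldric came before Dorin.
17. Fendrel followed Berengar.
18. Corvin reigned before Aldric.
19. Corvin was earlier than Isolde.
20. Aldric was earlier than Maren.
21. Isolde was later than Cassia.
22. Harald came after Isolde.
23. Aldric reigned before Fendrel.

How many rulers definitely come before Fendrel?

6

Directly stated before Fendrel: Aldric, Berengar, Corvin, and Isolde.
Cassia reaches Fendrel via Cassia → Corvin → Fendrel.
Maren reaches Fendrel via Maren → Berengar → Fendrel.
That's Aldric, Berengar, Cassia, Corvin, Isolde, and Maren — 6 in all.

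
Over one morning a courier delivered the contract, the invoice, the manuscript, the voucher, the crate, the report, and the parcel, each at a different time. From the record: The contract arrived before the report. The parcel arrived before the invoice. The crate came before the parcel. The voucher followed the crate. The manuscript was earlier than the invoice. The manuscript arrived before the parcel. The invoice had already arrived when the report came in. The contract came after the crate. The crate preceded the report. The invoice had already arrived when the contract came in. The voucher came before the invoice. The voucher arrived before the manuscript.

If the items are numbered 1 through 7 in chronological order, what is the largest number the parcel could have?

The parcel must come before the contract, the invoice, and the report — 3 items forced after it.
Everything else can be placed before the parcel in some valid order, so the parcel can sit as late as position 7 − 3 = 4.

4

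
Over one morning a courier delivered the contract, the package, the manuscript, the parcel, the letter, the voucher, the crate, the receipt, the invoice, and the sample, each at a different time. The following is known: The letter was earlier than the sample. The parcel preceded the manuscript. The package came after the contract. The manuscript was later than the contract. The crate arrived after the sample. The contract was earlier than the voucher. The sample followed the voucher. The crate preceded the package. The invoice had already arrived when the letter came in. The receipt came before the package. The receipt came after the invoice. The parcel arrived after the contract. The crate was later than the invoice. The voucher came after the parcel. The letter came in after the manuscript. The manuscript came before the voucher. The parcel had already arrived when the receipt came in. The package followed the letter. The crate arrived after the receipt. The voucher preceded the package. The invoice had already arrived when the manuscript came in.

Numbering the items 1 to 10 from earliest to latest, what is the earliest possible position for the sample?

7

The contract, the invoice, the letter, the manuscript, the parcel, and the voucher must all come before the sample — 6 forced predecessors.
Nothing else is forced ahead of the sample, so its earliest slot is position 6 + 1 = 7.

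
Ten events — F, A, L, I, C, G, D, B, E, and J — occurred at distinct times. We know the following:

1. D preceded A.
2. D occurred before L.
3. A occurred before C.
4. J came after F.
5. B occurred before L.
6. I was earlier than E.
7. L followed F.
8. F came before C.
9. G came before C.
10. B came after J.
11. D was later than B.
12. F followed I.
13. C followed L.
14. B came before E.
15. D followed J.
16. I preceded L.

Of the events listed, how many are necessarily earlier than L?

5

Directly stated before L: B, D, F, and I.
J reaches L via J → B → L.
No chain forces A (or any of the others) ahead of L.
That's B, D, F, I, and J — 5 in all.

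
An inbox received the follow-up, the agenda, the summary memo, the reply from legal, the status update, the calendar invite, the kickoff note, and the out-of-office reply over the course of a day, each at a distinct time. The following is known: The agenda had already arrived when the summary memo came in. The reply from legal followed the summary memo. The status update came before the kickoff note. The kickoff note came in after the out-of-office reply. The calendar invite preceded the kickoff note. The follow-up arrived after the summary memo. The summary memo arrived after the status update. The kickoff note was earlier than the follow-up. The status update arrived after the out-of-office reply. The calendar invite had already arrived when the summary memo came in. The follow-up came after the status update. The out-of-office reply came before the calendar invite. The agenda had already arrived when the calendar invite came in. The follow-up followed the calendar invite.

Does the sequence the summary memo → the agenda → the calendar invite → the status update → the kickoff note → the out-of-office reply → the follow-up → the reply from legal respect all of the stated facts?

no

The constraints require the out-of-office reply before the status update, but in the proposed sequence the status update appears ahead of the out-of-office reply. That one violation is enough.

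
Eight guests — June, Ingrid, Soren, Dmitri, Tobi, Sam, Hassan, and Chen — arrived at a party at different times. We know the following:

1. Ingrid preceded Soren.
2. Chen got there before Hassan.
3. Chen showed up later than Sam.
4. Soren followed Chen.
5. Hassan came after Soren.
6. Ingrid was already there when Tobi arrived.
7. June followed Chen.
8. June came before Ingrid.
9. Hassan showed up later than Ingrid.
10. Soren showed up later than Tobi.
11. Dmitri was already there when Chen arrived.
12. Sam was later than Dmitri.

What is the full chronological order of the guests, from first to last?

The constraints fix every adjacent pair, so only one ordering works:
Dmitri → Sam → Chen → June → Ingrid → Tobi → Soren → Hassan.

Dmitri, Sam, Chen, June, Ingrid, Tobi, Soren, Hassan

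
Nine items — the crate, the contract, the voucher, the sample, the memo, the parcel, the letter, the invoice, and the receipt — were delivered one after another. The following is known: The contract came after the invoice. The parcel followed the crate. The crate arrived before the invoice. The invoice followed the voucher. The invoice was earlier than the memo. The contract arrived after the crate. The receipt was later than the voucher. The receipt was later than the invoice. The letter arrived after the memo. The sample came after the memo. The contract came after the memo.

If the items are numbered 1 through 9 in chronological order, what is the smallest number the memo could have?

The crate, the invoice, and the voucher must all come before the memo — 3 forced predecessors.
Nothing else is forced ahead of the memo, so its earliest slot is position 3 + 1 = 4.

4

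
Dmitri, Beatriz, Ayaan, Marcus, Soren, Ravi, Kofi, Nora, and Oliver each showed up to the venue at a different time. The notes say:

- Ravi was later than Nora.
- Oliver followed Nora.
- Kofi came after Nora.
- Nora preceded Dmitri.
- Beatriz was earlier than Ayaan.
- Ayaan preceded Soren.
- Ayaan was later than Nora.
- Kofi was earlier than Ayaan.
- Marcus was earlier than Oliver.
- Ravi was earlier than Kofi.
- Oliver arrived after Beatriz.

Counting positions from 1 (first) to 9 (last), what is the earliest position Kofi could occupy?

3

Nora and Ravi must both come before Kofi — 2 forced predecessors.
Nothing else is forced ahead of Kofi, so their earliest slot is position 2 + 1 = 3.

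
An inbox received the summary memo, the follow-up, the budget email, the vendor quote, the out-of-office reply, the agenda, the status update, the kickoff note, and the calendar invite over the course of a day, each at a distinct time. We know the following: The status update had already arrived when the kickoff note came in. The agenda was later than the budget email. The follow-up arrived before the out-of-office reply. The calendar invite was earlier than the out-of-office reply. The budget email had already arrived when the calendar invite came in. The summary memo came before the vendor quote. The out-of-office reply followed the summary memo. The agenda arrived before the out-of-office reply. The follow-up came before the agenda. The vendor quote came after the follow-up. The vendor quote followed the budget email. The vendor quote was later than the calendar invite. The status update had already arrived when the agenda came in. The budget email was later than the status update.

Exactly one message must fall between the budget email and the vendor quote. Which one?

the calendar invite

Tracing the constraints gives the budget email → the calendar invite → the vendor quote, so the calendar invite sits after the budget email and before the vendor quote.
No other message is forced both after the budget email and before the vendor quote.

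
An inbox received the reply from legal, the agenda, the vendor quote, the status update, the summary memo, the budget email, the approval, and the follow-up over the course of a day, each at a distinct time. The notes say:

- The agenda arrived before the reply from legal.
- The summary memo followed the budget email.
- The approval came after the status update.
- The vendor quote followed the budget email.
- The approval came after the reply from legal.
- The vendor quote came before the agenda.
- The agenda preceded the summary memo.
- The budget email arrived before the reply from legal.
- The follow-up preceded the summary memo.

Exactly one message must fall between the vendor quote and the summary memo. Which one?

the agenda

Tracing the constraints gives the vendor quote → the agenda → the summary memo, so the agenda sits after the vendor quote and before the summary memo.
No other message is forced both after the vendor quote and before the summary memo.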